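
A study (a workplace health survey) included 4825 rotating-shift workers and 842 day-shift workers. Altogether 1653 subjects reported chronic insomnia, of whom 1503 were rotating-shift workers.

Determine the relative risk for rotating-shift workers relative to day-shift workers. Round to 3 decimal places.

rotating-shift workers without the outcome: 4825 − 1503 = 3322
day-shift workers with the outcome: 1653 − 1503 = 150
day-shift workers without the outcome: 842 − 150 = 692
risk, rotating-shift workers = 1503/4825 = 0.3115
risk, day-shift workers = 150/842 = 0.1781
RR = 0.3115 / 0.1781 = 1.749

RR = 1.749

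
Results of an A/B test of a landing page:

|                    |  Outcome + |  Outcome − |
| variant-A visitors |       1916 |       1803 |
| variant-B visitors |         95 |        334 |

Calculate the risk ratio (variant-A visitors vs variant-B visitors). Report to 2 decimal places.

risk, variant-A visitors = 1916/3719 = 0.5152
risk, variant-B visitors = 95/429 = 0.2214
RR = 0.5152 / 0.2214 = 2.33

RR = 2.33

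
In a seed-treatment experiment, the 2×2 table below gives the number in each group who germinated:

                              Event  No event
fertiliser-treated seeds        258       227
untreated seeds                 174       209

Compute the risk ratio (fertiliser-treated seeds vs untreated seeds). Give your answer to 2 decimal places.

1.17

risk, fertiliser-treated seeds = 258/485 = 0.5320
risk, untreated seeds = 174/383 = 0.4543
RR = 0.5320 / 0.4543 = 1.17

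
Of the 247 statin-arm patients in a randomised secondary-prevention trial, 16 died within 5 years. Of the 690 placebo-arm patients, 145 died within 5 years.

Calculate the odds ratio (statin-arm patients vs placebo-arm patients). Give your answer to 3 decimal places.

OR = (16 × 545) / (231 × 145) = 8720/33495 ≈ 0.260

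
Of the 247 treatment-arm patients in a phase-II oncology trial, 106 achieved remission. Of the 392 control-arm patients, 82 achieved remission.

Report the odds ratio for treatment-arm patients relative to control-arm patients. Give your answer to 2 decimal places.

odds, treatment-arm patients = 106/141 = 0.7518
odds, control-arm patients = 82/310 = 0.2645
OR = 0.7518 / 0.2645 = 2.84

OR = 2.84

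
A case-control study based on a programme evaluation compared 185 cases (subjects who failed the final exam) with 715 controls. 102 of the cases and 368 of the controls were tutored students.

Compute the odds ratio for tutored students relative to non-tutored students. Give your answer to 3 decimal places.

OR = (102 × 347) / (368 × 83) = 35394/30544 ≈ 1.159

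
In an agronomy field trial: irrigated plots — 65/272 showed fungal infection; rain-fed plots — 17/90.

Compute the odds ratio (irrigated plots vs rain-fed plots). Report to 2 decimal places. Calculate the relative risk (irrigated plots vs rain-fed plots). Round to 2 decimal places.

OR = 1.35; RR = 1.27

OR = (65 × 73) / (207 × 17) = 4745/3519 ≈ 1.35
risk, irrigated plots = 65/272 = 0.2390
risk, rain-fed plots = 17/90 = 0.1889
RR = 0.2390 / 0.1889 = 1.27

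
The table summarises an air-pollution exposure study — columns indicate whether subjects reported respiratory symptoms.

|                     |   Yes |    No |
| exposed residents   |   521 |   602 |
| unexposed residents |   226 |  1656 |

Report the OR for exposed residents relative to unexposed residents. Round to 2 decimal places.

OR = (521 × 1656) / (602 × 226) = 862776/136052 ≈ 6.34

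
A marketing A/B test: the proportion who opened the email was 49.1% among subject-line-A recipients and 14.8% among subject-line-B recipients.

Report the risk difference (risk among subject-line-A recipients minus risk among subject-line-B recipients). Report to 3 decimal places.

risk difference = 0.4910 − 0.1480 = 0.343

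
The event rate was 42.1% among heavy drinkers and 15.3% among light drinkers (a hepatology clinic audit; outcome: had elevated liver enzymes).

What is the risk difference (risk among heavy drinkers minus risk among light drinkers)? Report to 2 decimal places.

risk difference = 0.4210 − 0.1530 = 0.27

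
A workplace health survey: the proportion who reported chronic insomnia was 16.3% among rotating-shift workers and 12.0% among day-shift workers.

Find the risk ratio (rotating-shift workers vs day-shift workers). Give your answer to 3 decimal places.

RR = 0.1630 / 0.1200 = 1.358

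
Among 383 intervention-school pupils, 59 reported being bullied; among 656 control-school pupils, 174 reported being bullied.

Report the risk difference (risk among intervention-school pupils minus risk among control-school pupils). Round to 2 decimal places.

risk, intervention-school pupils = 59/383 = 0.1540
risk, control-school pupils = 174/656 = 0.2652
risk difference = 0.1540 − 0.2652 = -0.11

RD: -0.11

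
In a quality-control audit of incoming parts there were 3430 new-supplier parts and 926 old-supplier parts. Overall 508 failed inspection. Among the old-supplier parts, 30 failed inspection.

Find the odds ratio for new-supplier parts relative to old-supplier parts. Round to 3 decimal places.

OR = 4.836

new-supplier parts with the outcome: 508 − 30 = 478
new-supplier parts without the outcome: 3430 − 478 = 2952
old-supplier parts without the outcome: 926 − 30 = 896
OR = (478 × 896) / (2952 × 30) = 428288/88560 ≈ 4.836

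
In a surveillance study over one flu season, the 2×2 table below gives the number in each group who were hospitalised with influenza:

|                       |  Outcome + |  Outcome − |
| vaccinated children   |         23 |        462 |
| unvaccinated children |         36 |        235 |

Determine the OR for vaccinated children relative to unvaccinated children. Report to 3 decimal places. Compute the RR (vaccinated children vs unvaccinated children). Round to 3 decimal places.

OR = (23 × 235) / (462 × 36) = 5405/16632 ≈ 0.325
risk, vaccinated children = 23/485 = 0.04742
risk, unvaccinated children = 36/271 = 0.13284
RR = 0.04742 / 0.13284 = 0.357

OR = 0.325; RR = 0.357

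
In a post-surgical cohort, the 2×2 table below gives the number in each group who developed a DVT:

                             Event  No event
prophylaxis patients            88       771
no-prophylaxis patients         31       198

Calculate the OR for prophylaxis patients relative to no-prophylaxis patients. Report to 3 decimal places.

0.729

odds, prophylaxis patients = 88/771 = 0.1141
odds, no-prophylaxis patients = 31/198 = 0.1566
OR = 0.1141 / 0.1566 = 0.729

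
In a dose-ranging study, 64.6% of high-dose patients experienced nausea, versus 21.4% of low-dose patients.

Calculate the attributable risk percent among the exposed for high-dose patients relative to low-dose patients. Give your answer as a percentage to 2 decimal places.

AR% = (0.6460 − 0.2140) / 0.6460 = 0.6687 → 66.87%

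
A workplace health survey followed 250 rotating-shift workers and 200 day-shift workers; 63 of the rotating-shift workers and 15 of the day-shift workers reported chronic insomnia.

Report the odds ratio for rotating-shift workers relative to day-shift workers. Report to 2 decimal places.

OR = (63 × 185) / (187 × 15) = 11655/2805 ≈ 4.16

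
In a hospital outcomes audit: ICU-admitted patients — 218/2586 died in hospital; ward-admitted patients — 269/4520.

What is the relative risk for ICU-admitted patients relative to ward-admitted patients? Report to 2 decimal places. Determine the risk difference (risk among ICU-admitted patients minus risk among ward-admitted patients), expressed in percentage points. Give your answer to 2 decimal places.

risk, ICU-admitted patients = 218/2586 = 0.0843
risk, ward-admitted patients = 269/4520 = 0.0595
RR = 0.0843 / 0.0595 = 1.42
risk difference = 0.0843 − 0.0595 = 0.0248 → 2.48 percentage points

RR = 1.42; RD = 2.48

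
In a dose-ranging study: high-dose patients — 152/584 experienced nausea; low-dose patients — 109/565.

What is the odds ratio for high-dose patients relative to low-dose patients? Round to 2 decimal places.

OR = (152 × 456) / (432 × 109) = 69312/47088 ≈ 1.47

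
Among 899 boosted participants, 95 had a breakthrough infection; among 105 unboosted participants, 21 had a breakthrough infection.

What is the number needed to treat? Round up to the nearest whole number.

NNT: 11

risk, boosted participants = 95/899 = 0.105673
risk, unboosted participants = 21/105 = 0.200000
absolute risk difference = 0.094327
1 / 0.094327 = 10.601 → round up → 11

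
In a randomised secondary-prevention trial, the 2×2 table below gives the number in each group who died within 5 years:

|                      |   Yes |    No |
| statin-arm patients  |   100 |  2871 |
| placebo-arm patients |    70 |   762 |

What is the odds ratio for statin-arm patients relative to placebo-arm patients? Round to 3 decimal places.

OR = (100 × 762) / (2871 × 70) = 76200/200970 ≈ 0.379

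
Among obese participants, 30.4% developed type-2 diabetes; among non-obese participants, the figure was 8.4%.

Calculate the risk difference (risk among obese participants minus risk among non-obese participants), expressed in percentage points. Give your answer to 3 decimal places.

22.000

risk difference = 0.3040 − 0.0840 = 0.2200 → 22.000 percentage points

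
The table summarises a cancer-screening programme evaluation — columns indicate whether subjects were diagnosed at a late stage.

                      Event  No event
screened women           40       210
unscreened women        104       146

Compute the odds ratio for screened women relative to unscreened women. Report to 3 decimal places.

odds, screened women = 40/210 = 0.1905
odds, unscreened women = 104/146 = 0.7123
OR = 0.1905 / 0.7123 = 0.267

0.267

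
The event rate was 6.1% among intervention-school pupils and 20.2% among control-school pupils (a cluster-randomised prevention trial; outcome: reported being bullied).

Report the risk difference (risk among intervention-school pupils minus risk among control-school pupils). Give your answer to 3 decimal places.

risk difference = 0.0610 − 0.2020 = -0.141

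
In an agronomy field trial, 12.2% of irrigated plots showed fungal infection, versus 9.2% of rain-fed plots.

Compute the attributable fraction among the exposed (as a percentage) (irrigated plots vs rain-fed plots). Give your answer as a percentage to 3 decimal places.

AR% = (0.1220 − 0.0920) / 0.1220 = 0.2459 → 24.590%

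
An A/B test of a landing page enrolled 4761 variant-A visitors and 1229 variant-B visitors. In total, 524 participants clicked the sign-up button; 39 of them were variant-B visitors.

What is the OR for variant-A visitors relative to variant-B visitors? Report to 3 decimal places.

3.461

variant-A visitors with the outcome: 524 − 39 = 485
variant-A visitors without the outcome: 4761 − 485 = 4276
variant-B visitors without the outcome: 1229 − 39 = 1190
OR = (485 × 1190) / (4276 × 39) = 577150/166764 ≈ 3.461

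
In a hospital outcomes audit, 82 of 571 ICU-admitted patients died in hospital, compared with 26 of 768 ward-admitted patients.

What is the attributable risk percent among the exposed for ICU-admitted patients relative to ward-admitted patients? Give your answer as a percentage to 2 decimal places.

76.43%

risk, ICU-admitted patients = 82/571 = 0.14361
risk, ward-admitted patients = 26/768 = 0.03385
AR% = (0.14361 − 0.03385) / 0.14361 = 0.7643 → 76.43%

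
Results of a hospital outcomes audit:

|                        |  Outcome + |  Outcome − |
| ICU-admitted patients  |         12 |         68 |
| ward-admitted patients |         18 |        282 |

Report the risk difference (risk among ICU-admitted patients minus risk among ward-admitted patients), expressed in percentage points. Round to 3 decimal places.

RD = 9.000

risk, ICU-admitted patients = 12/80 = 0.1500
risk, ward-admitted patients = 18/300 = 0.0600
risk difference = 0.1500 − 0.0600 = 0.0900 → 9.000 percentage points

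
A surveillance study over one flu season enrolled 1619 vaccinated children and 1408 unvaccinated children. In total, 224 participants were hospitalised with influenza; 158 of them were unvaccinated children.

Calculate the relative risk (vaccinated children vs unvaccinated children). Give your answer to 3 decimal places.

0.363

vaccinated children with the outcome: 224 − 158 = 66
vaccinated children without the outcome: 1619 − 66 = 1553
unvaccinated children without the outcome: 1408 − 158 = 1250
risk, vaccinated children = 66/1619 = 0.04077
risk, unvaccinated children = 158/1408 = 0.11222
RR = 0.04077 / 0.11222 = 0.363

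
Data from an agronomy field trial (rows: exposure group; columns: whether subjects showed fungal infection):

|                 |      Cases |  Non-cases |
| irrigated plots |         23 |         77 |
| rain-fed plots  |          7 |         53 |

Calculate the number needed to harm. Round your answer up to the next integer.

9

risk, irrigated plots = 23/100 = 0.230000
risk, rain-fed plots = 7/60 = 0.116667
absolute risk difference = 0.113333
1 / 0.113333 = 8.824 → round up → 9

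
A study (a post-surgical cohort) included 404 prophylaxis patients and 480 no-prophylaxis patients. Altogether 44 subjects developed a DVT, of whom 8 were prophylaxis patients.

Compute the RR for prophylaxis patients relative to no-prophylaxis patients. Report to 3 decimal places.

0.264

prophylaxis patients without the outcome: 404 − 8 = 396
no-prophylaxis patients with the outcome: 44 − 8 = 36
no-prophylaxis patients without the outcome: 480 − 36 = 444
risk, prophylaxis patients = 8/404 = 0.01980
risk, no-prophylaxis patients = 36/480 = 0.07500
RR = 0.01980 / 0.07500 = 0.264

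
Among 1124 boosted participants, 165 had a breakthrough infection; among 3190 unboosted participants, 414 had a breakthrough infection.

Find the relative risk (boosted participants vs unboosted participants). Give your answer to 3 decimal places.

risk, boosted participants = 165/1124 = 0.1468
risk, unboosted participants = 414/3190 = 0.1298
RR = 0.1468 / 0.1298 = 1.131

RR: 1.131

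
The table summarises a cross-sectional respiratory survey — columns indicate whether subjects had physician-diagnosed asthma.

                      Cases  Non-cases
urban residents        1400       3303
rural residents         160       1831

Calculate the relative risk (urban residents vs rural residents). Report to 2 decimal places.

risk, urban residents = 1400/4703 = 0.2977
risk, rural residents = 160/1991 = 0.0804
RR = 0.2977 / 0.0804 = 3.70

RR = 3.70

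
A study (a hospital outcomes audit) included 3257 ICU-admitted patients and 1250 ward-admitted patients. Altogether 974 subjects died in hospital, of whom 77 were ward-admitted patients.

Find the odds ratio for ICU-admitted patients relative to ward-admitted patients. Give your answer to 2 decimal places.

ICU-admitted patients with the outcome: 974 − 77 = 897
ICU-admitted patients without the outcome: 3257 − 897 = 2360
ward-admitted patients without the outcome: 1250 − 77 = 1173
OR = (897 × 1173) / (2360 × 77) = 1052181/181720 ≈ 5.79

5.79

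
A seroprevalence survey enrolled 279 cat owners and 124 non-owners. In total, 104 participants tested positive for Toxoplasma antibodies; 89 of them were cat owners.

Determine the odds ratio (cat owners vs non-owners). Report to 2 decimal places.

cat owners without the outcome: 279 − 89 = 190
non-owners with the outcome: 104 − 89 = 15
non-owners without the outcome: 124 − 15 = 109
OR = (89 × 109) / (190 × 15) = 9701/2850 ≈ 3.40

OR = 3.40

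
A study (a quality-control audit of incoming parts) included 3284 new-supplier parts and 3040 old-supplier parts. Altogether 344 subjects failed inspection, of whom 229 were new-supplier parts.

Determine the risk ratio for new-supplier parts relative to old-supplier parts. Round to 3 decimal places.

new-supplier parts without the outcome: 3284 − 229 = 3055
old-supplier parts with the outcome: 344 − 229 = 115
old-supplier parts without the outcome: 3040 − 115 = 2925
risk, new-supplier parts = 229/3284 = 0.06973
risk, old-supplier parts = 115/3040 = 0.03783
RR = 0.06973 / 0.03783 = 1.843

RR: 1.843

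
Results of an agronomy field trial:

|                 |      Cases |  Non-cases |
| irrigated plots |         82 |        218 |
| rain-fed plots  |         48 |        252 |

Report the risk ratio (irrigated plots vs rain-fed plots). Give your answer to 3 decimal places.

1.708

risk, irrigated plots = 82/300 = 0.2733
risk, rain-fed plots = 48/300 = 0.1600
RR = 0.2733 / 0.1600 = 1.708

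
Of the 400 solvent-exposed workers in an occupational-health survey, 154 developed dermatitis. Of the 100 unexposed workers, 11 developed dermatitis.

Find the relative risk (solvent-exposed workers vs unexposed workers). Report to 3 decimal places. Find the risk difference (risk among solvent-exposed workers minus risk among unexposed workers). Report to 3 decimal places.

risk, solvent-exposed workers = 154/400 = 0.3850
risk, unexposed workers = 11/100 = 0.1100
RR = 0.3850 / 0.1100 = 3.500
risk difference = 0.3850 − 0.1100 = 0.275

RR = 3.500; RD = 0.275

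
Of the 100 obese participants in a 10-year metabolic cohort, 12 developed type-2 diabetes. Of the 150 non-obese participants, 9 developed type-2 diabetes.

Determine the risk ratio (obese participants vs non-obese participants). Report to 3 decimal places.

RR = 2.000

risk, obese participants = 12/100 = 0.1200
risk, non-obese participants = 9/150 = 0.0600
RR = 0.1200 / 0.0600 = 2.000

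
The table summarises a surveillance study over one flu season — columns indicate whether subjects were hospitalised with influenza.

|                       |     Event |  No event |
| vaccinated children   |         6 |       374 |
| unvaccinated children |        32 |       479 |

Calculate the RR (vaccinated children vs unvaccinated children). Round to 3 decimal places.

risk, vaccinated children = 6/380 = 0.01579
risk, unvaccinated children = 32/511 = 0.06262
RR = 0.01579 / 0.06262 = 0.252

0.252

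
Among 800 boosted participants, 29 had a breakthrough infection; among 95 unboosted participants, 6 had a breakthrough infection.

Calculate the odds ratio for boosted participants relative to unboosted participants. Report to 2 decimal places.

OR = (29 × 89) / (771 × 6) = 2581/4626 ≈ 0.56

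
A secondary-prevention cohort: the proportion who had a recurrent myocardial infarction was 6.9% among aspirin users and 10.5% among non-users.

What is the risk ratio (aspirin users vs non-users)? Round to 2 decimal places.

RR = 0.0690 / 0.1050 = 0.66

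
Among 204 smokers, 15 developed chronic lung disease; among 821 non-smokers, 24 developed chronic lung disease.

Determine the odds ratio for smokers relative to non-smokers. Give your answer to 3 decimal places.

OR = (15 × 797) / (189 × 24) = 11955/4536 ≈ 2.636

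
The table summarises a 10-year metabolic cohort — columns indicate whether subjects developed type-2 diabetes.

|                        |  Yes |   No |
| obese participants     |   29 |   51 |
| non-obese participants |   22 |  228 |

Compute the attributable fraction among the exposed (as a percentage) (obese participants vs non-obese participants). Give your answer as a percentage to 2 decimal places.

risk, obese participants = 29/80 = 0.3625
risk, non-obese participants = 22/250 = 0.0880
AR% = (0.3625 − 0.0880) / 0.3625 = 0.7572 → 75.72%

75.72%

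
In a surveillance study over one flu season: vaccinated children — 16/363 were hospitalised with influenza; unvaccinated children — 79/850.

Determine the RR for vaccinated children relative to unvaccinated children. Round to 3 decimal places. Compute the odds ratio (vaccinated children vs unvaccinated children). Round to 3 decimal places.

risk, vaccinated children = 16/363 = 0.04408
risk, unvaccinated children = 79/850 = 0.09294
RR = 0.04408 / 0.09294 = 0.474
odds, vaccinated children = 16/347 = 0.04611
odds, unvaccinated children = 79/771 = 0.10246
OR = 0.04611 / 0.10246 = 0.450

RR = 0.474; OR = 0.450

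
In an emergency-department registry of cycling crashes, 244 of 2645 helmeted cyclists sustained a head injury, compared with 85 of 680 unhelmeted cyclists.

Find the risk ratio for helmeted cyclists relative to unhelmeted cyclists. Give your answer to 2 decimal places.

0.74

risk, helmeted cyclists = 244/2645 = 0.0922
risk, unhelmeted cyclists = 85/680 = 0.1250
RR = 0.0922 / 0.1250 = 0.74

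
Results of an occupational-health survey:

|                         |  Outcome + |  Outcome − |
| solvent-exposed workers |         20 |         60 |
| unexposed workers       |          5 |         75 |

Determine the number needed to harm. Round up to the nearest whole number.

NNH = 6

risk, solvent-exposed workers = 20/80 = 0.250000
risk, unexposed workers = 5/80 = 0.062500
absolute risk difference = 0.187500
1 / 0.187500 = 5.333 → round up → 6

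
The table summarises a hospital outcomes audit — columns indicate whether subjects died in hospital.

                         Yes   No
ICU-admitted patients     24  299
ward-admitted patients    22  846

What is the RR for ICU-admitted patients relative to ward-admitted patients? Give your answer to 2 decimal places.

RR = 2.93

risk, ICU-admitted patients = 24/323 = 0.07430
risk, ward-admitted patients = 22/868 = 0.02535
RR = 0.07430 / 0.02535 = 2.93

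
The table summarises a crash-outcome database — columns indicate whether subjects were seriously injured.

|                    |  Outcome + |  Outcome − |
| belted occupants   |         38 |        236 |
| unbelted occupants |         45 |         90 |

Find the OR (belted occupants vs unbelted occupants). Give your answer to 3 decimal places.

OR = (38 × 90) / (236 × 45) = 3420/10620 ≈ 0.322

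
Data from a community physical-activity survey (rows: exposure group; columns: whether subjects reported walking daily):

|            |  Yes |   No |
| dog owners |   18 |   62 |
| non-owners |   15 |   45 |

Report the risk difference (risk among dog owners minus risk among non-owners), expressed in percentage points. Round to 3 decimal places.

-2.500

risk, dog owners = 18/80 = 0.2250
risk, non-owners = 15/60 = 0.2500
risk difference = 0.2250 − 0.2500 = -0.0250 → -2.500 percentage points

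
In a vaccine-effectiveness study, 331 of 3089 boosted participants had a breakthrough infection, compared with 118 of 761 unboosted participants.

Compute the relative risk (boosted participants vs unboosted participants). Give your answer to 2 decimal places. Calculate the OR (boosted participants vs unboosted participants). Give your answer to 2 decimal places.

RR = 0.69; OR = 0.65

risk, boosted participants = 331/3089 = 0.1072
risk, unboosted participants = 118/761 = 0.1551
RR = 0.1072 / 0.1551 = 0.69
OR = (331 × 643) / (2758 × 118) = 212833/325444 ≈ 0.65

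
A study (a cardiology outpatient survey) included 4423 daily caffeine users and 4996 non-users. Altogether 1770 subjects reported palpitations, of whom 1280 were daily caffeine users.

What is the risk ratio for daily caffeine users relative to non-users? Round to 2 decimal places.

daily caffeine users without the outcome: 4423 − 1280 = 3143
non-users with the outcome: 1770 − 1280 = 490
non-users without the outcome: 4996 − 490 = 4506
risk, daily caffeine users = 1280/4423 = 0.2894
risk, non-users = 490/4996 = 0.0981
RR = 0.2894 / 0.0981 = 2.95

RR: 2.95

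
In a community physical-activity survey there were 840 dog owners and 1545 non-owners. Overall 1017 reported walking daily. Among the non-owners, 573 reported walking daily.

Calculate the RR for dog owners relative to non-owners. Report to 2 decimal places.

dog owners with the outcome: 1017 − 573 = 444
dog owners without the outcome: 840 − 444 = 396
non-owners without the outcome: 1545 − 573 = 972
risk, dog owners = 444/840 = 0.5286
risk, non-owners = 573/1545 = 0.3709
RR = 0.5286 / 0.3709 = 1.43

RR ≈ 1.43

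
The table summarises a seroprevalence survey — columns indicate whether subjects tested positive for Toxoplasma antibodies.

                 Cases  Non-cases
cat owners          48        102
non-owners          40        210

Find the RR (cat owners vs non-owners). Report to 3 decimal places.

risk, cat owners = 48/150 = 0.3200
risk, non-owners = 40/250 = 0.1600
RR = 0.3200 / 0.1600 = 2.000

2.000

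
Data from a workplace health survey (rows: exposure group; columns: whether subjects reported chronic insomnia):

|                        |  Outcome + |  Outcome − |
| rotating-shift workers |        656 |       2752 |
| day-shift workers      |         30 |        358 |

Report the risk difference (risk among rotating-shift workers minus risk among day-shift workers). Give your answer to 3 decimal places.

risk, rotating-shift workers = 656/3408 = 0.1925
risk, day-shift workers = 30/388 = 0.0773
risk difference = 0.1925 − 0.0773 = 0.115

0.115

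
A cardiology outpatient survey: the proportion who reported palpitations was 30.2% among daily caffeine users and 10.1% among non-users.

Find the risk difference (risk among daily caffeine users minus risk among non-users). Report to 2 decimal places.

risk difference = 0.3020 − 0.1010 = 0.20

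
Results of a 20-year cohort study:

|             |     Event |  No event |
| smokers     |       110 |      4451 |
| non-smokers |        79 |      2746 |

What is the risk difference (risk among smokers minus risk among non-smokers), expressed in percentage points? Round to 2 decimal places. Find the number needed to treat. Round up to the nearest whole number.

risk, smokers = 110/4561 = 0.02412
risk, non-smokers = 79/2825 = 0.02796
risk difference = 0.02412 − 0.02796 = -0.00385 → -0.38 percentage points
absolute risk difference = 0.003847
1 / 0.003847 = 259.943 → round up → 260

RD = -0.38; NNT = 260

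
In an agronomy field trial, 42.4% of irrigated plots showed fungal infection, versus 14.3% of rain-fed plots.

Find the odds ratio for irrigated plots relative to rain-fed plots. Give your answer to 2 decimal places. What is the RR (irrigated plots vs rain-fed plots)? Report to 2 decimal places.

odds, irrigated plots = 0.4240/0.5760 = 0.7361
odds, rain-fed plots = 0.1430/0.8570 = 0.1669
OR = 0.7361 / 0.1669 = 4.41
RR = 0.4240 / 0.1430 = 2.97

OR = 4.41; RR = 2.97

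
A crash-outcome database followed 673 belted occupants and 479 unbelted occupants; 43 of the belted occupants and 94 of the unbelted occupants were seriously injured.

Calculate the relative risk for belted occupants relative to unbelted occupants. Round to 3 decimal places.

risk, belted occupants = 43/673 = 0.0639
risk, unbelted occupants = 94/479 = 0.1962
RR = 0.0639 / 0.1962 = 0.326

RR ≈ 0.326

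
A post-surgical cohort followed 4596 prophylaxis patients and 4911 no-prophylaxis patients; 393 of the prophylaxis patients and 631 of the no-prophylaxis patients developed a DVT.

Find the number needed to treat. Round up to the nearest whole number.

risk, prophylaxis patients = 393/4596 = 0.085509
risk, no-prophylaxis patients = 631/4911 = 0.128487
absolute risk difference = 0.042978
1 / 0.042978 = 23.268 → round up → 24

NNT = 24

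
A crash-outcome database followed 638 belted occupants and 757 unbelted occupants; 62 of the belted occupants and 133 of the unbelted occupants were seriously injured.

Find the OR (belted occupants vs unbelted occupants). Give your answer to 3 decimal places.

OR = (62 × 624) / (576 × 133) = 38688/76608 ≈ 0.505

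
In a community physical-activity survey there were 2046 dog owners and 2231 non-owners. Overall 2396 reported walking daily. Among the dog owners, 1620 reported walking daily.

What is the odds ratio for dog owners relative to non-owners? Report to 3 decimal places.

OR ≈ 7.130

dog owners without the outcome: 2046 − 1620 = 426
non-owners with the outcome: 2396 − 1620 = 776
non-owners without the outcome: 2231 − 776 = 1455
OR = (1620 × 1455) / (426 × 776) = 2357100/330576 ≈ 7.130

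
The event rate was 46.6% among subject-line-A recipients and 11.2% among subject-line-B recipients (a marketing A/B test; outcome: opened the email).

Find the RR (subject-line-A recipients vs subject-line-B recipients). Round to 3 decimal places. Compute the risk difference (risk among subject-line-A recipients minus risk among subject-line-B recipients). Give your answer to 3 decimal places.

RR = 0.4660 / 0.1120 = 4.161
risk difference = 0.4660 − 0.1120 = 0.354

RR = 4.161; RD = 0.354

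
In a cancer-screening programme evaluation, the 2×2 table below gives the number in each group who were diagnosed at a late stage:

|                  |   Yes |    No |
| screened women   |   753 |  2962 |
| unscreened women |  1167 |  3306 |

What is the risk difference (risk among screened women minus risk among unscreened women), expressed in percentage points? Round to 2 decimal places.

RD = -5.82

risk, screened women = 753/3715 = 0.2027
risk, unscreened women = 1167/4473 = 0.2609
risk difference = 0.2027 − 0.2609 = -0.0582 → -5.82 percentage points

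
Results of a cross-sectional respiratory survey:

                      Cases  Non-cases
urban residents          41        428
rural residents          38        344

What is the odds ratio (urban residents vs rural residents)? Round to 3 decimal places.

OR = (41 × 344) / (428 × 38) = 14104/16264 ≈ 0.867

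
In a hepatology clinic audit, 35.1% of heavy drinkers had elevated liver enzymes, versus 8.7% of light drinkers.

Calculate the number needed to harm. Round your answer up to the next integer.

4

absolute risk difference = 0.264000
1 / 0.264000 = 3.788 → round up → 4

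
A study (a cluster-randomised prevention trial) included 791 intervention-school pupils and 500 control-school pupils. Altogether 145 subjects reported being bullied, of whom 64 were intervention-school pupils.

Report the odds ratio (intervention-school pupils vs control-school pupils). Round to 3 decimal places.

intervention-school pupils without the outcome: 791 − 64 = 727
control-school pupils with the outcome: 145 − 64 = 81
control-school pupils without the outcome: 500 − 81 = 419
OR = (64 × 419) / (727 × 81) = 26816/58887 ≈ 0.455

0.455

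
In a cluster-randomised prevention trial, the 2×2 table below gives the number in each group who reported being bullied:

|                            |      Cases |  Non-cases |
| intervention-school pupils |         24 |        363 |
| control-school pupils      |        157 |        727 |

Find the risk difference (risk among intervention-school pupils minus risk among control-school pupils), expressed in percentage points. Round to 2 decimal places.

risk, intervention-school pupils = 24/387 = 0.0620
risk, control-school pupils = 157/884 = 0.1776
risk difference = 0.0620 − 0.1776 = -0.1156 → -11.56 percentage points

-11.56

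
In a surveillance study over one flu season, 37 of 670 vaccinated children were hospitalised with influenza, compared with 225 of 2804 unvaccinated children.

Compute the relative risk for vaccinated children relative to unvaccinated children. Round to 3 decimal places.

risk, vaccinated children = 37/670 = 0.0552
risk, unvaccinated children = 225/2804 = 0.0802
RR = 0.0552 / 0.0802 = 0.688

0.688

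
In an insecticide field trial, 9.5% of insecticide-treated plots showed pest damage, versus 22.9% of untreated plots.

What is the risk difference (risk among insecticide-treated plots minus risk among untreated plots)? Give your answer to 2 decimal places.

risk difference = 0.0950 − 0.2290 = -0.13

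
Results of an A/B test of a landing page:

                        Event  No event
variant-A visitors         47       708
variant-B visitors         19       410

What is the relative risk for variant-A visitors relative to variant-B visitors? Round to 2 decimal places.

risk, variant-A visitors = 47/755 = 0.06225
risk, variant-B visitors = 19/429 = 0.04429
RR = 0.06225 / 0.04429 = 1.41

1.41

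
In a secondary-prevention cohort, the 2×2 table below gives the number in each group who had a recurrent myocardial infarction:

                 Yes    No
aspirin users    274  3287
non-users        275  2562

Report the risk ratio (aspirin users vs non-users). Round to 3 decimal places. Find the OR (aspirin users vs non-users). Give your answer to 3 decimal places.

risk, aspirin users = 274/3561 = 0.0769
risk, non-users = 275/2837 = 0.0969
RR = 0.0769 / 0.0969 = 0.794
odds, aspirin users = 274/3287 = 0.0834
odds, non-users = 275/2562 = 0.1073
OR = 0.0834 / 0.1073 = 0.777

RR = 0.794; OR = 0.777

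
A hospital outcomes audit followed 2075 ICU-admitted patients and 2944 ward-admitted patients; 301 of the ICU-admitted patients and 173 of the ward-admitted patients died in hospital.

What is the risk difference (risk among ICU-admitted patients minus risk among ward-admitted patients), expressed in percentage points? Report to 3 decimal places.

risk, ICU-admitted patients = 301/2075 = 0.1451
risk, ward-admitted patients = 173/2944 = 0.0588
risk difference = 0.1451 − 0.0588 = 0.0863 → 8.630 percentage points

RD: 8.630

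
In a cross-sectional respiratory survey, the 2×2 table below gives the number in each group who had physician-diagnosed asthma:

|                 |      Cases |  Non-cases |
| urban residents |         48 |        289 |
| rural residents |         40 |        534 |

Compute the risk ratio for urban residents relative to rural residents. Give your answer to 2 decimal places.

risk, urban residents = 48/337 = 0.1424
risk, rural residents = 40/574 = 0.0697
RR = 0.1424 / 0.0697 = 2.04

RR = 2.04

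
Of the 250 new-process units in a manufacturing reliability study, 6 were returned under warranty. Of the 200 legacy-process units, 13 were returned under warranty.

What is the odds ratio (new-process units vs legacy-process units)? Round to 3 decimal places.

OR = (6 × 187) / (244 × 13) = 1122/3172 ≈ 0.354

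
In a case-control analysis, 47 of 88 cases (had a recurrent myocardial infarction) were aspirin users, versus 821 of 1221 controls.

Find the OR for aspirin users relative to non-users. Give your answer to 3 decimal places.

OR = (47 × 400) / (821 × 41) = 18800/33661 ≈ 0.559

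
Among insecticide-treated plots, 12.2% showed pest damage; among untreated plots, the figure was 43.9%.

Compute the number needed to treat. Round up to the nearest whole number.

absolute risk difference = 0.317000
1 / 0.317000 = 3.155 → round up → 4

4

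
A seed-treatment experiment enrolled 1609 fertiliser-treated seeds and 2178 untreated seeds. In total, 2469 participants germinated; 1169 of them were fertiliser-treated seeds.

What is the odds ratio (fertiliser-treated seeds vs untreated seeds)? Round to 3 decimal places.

fertiliser-treated seeds without the outcome: 1609 − 1169 = 440
untreated seeds with the outcome: 2469 − 1169 = 1300
untreated seeds without the outcome: 2178 − 1300 = 878
odds, fertiliser-treated seeds = 1169/440 = 2.6568
odds, untreated seeds = 1300/878 = 1.4806
OR = 2.6568 / 1.4806 = 1.794

OR: 1.794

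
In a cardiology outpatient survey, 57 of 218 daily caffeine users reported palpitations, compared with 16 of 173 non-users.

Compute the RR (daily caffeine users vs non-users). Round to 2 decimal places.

risk, daily caffeine users = 57/218 = 0.2615
risk, non-users = 16/173 = 0.0925
RR = 0.2615 / 0.0925 = 2.83

RR: 2.83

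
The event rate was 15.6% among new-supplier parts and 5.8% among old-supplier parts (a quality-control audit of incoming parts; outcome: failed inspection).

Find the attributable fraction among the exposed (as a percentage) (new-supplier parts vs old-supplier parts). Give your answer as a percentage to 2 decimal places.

AR% = (0.1560 − 0.0580) / 0.1560 = 0.6282 → 62.82%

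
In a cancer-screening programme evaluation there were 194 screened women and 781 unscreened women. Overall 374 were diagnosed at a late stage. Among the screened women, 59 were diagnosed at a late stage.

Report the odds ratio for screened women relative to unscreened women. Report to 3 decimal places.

screened women without the outcome: 194 − 59 = 135
unscreened women with the outcome: 374 − 59 = 315
unscreened women without the outcome: 781 − 315 = 466
OR = (59 × 466) / (135 × 315) = 27494/42525 ≈ 0.647

0.647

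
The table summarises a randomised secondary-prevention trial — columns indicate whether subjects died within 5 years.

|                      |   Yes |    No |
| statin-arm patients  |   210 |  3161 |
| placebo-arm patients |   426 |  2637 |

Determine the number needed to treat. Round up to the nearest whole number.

14

risk, statin-arm patients = 210/3371 = 0.062296
risk, placebo-arm patients = 426/3063 = 0.139079
absolute risk difference = 0.076783
1 / 0.076783 = 13.024 → round up → 14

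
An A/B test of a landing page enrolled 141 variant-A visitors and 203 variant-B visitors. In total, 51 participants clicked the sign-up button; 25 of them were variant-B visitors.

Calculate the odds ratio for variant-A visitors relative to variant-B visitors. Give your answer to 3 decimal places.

variant-A visitors with the outcome: 51 − 25 = 26
variant-A visitors without the outcome: 141 − 26 = 115
variant-B visitors without the outcome: 203 − 25 = 178
odds, variant-A visitors = 26/115 = 0.2261
odds, variant-B visitors = 25/178 = 0.1404
OR = 0.2261 / 0.1404 = 1.610

1.610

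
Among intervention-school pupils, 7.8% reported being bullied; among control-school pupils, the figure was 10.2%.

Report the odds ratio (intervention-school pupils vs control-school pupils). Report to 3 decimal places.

odds, intervention-school pupils = 0.0780/0.9220 = 0.0846
odds, control-school pupils = 0.1020/0.8980 = 0.1136
OR = 0.0846 / 0.1136 = 0.745

OR: 0.745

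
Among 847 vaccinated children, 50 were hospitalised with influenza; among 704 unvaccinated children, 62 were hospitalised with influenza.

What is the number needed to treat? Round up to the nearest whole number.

35

risk, vaccinated children = 50/847 = 0.059032
risk, unvaccinated children = 62/704 = 0.088068
absolute risk difference = 0.029036
1 / 0.029036 = 34.440 → round up → 35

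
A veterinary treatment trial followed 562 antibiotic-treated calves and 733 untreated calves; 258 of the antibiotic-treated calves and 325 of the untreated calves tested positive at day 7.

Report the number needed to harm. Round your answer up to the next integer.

NNH: 64

risk, antibiotic-treated calves = 258/562 = 0.459075
risk, untreated calves = 325/733 = 0.443383
absolute risk difference = 0.015691
1 / 0.015691 = 63.731 → round up → 64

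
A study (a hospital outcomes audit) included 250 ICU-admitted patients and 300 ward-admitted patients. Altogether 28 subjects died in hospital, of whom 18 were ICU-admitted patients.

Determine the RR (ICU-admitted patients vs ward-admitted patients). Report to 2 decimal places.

ICU-admitted patients without the outcome: 250 − 18 = 232
ward-admitted patients with the outcome: 28 − 18 = 10
ward-admitted patients without the outcome: 300 − 10 = 290
risk, ICU-admitted patients = 18/250 = 0.07200
risk, ward-admitted patients = 10/300 = 0.03333
RR = 0.07200 / 0.03333 = 2.16

2.16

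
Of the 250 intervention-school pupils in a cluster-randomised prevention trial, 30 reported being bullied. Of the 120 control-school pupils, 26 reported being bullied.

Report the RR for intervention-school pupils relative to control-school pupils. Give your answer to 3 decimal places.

risk, intervention-school pupils = 30/250 = 0.1200
risk, control-school pupils = 26/120 = 0.2167
RR = 0.1200 / 0.2167 = 0.554

RR ≈ 0.554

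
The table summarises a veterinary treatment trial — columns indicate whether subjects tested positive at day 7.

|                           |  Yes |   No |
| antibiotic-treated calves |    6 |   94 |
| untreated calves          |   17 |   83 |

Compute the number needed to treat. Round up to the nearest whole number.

10

risk, antibiotic-treated calves = 6/100 = 0.060000
risk, untreated calves = 17/100 = 0.170000
absolute risk difference = 0.110000
1 / 0.110000 = 9.091 → round up → 10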